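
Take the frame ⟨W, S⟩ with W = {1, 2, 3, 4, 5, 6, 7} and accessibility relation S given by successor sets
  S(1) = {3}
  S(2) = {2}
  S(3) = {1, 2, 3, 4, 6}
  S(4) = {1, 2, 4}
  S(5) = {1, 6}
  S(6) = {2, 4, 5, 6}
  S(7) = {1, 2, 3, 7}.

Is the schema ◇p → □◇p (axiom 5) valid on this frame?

The schema 5 characterises exactly the Euclidean frames.
Euclidean: no — 3 S 1 and 3 S 2, but not 1 S 2.

No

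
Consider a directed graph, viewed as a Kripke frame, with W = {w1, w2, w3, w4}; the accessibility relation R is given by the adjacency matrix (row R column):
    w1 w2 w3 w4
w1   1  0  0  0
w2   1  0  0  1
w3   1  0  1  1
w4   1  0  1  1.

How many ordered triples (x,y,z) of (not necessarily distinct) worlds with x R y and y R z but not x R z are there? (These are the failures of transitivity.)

1

Enumerating: (w2,w4,w3).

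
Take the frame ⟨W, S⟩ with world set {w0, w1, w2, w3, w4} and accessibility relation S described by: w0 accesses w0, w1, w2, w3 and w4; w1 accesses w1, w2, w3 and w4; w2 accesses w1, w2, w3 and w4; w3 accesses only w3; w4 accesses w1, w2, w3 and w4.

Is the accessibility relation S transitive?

Transitive: yes — every two-step S-path is closed by a direct edge.

Yes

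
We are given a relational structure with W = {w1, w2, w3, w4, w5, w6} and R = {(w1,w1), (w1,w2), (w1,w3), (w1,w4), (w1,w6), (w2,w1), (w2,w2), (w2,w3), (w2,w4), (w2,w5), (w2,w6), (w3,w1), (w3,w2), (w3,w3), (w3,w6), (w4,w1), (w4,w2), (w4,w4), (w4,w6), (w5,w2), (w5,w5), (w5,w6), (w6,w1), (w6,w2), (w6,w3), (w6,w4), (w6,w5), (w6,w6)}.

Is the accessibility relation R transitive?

Transitive: no — w1 R w2 and w2 R w5, but not w1 R w5.

No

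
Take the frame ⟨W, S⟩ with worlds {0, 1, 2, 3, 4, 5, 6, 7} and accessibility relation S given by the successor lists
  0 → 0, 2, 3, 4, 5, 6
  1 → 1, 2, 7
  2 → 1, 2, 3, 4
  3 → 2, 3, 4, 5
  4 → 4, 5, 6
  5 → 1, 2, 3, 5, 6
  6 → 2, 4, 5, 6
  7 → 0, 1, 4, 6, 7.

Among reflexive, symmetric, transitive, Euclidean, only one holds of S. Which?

reflexive

Reflexive: yes — every world is S-related to itself.
Symmetric: no — 0 S 2 but not 2 S 0.
Transitive: no — 0 S 2 and 2 S 1, but not 0 S 1.
Euclidean: no — 0 S 2 and 0 S 5, but not 2 S 5.
Only reflexive holds.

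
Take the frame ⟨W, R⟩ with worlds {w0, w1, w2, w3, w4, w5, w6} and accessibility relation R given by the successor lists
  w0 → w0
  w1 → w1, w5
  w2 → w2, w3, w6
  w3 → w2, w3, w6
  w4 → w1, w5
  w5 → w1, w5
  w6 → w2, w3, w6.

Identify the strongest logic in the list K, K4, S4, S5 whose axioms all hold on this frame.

K4

Transitive (axiom 4): yes — every two-step R-path is closed by a direct edge.
Reflexive (axiom T): no — w4 is not related to itself.
Euclidean (axiom 5): yes — any two successors of a common world are R-related.
So F validates K, K4; S4 would additionally require R to be reflexive. The strongest is K4.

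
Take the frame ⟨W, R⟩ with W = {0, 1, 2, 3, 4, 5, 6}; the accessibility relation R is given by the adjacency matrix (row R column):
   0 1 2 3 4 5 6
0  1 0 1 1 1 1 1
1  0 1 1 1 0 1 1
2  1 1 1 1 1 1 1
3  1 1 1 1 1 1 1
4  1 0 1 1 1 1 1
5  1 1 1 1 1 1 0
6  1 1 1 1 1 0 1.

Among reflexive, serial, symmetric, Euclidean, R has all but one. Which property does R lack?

Euclidean

Reflexive: yes — every world is R-related to itself.
Serial: yes — every world has a successor (e.g. 0 R 0).
Symmetric: yes — every pair in R has its reverse in R.
Euclidean: no — 0 R 5 and 0 R 6, but not 5 R 6.
Only Euclidean fails.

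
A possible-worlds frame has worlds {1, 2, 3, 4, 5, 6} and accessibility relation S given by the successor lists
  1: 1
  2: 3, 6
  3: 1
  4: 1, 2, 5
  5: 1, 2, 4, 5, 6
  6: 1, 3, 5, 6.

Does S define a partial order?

Reflexive: no — 2 is not related to itself.
Transitive: no — 2 S 3 and 3 S 1, but not 2 S 1.
Antisymmetric: no — 4 S 5 and 5 S 4 with 4 ≠ 5.
So S is not a partial order.

No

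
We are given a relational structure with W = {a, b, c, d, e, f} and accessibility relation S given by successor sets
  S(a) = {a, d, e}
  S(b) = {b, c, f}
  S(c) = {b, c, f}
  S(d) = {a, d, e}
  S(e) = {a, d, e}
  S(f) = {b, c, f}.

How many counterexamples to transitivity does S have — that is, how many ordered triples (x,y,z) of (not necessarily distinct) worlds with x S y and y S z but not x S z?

0

S is transitive; there are no such tuples.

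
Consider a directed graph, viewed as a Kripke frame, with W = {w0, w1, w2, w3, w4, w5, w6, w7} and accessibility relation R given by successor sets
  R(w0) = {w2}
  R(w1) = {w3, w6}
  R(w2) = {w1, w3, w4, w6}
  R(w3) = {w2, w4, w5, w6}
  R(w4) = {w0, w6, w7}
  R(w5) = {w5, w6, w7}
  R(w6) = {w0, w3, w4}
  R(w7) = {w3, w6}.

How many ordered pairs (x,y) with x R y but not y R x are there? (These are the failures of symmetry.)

Enumerating: (w0,w2), (w1,w3), (w1,w6), (w2,w1), (w2,w4), (w2,w6), (w3,w4), (w3,w5), (w4,w0), (w4,w7), (w5,w6), (w5,w7), (w6,w0), (w7,w3), (w7,w6).

15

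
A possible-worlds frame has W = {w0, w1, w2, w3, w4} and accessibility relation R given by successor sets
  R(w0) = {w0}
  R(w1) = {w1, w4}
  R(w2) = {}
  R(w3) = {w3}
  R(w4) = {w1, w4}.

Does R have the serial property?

Serial: no — w2 has no R-successor.

No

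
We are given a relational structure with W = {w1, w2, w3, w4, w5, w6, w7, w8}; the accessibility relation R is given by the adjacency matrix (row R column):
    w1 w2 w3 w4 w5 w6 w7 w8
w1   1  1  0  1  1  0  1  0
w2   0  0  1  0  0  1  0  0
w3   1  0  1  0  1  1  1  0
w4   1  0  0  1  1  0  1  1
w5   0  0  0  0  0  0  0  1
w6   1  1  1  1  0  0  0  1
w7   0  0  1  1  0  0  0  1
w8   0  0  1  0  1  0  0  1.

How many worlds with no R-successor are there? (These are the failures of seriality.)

0

R is serial; there are no such worlds.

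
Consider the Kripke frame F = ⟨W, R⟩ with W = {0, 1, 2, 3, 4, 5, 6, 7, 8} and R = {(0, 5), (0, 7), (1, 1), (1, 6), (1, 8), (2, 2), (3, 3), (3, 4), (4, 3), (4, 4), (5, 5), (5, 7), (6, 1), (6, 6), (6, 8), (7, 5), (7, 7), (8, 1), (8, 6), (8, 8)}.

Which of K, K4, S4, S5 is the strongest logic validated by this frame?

K4

Transitive (axiom 4): yes — every two-step R-path is closed by a direct edge.
Reflexive (axiom T): no — 0 is not related to itself.
Euclidean (axiom 5): yes — any two successors of a common world are R-related.
So F validates K, K4; S4 would additionally require R to be reflexive. The strongest is K4.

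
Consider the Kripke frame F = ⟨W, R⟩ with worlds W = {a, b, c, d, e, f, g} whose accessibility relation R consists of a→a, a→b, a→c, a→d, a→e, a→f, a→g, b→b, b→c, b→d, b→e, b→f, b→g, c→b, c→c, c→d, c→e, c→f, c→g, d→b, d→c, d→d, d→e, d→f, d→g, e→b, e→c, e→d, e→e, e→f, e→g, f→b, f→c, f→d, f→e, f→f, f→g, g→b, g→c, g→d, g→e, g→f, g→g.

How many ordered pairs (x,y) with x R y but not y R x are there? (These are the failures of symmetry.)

Enumerating: (a,b), (a,c), (a,d), (a,e), (a,f), (a,g).

6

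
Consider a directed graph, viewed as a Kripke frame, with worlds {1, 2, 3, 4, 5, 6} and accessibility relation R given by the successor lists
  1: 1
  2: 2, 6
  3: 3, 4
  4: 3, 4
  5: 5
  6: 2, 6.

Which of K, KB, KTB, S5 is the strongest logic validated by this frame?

S5

Symmetric (axiom B): yes — every pair in R has its reverse in R.
Reflexive (axiom T): yes — every world is R-related to itself.
Euclidean (axiom 5): yes — any two successors of a common world are R-related.
So F validates K, KB, KTB, S5. The strongest is S5.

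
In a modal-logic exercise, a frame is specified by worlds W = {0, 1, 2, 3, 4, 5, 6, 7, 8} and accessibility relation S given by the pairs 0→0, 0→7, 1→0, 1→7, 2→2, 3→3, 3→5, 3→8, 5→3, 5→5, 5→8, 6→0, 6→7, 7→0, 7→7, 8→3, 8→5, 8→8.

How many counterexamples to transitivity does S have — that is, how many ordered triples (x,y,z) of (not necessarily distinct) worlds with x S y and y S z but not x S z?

0

S is transitive; there are no such tuples.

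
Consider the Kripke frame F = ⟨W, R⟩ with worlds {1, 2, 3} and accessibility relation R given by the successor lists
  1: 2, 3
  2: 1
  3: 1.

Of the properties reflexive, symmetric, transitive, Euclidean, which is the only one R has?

Reflexive: no — 1 is not related to itself.
Symmetric: yes — every pair in R has its reverse in R.
Transitive: no — 2 R 1 and 1 R 3, but not 2 R 3.
Euclidean: no — 1 R 2 and 1 R 3, but not 2 R 3.
Only symmetric holds.

symmetric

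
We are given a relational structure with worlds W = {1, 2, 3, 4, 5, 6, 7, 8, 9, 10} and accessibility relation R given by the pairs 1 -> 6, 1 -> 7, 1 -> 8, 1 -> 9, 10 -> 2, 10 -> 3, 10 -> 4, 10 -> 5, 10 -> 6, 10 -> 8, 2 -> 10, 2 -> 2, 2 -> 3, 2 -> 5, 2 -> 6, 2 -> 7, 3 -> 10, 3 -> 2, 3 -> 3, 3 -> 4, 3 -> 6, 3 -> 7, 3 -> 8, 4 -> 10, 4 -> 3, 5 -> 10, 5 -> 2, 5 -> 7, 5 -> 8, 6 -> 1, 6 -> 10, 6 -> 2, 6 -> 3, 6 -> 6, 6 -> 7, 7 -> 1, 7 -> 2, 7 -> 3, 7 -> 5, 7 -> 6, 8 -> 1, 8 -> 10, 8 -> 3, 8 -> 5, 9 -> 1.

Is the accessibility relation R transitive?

Transitive: no — 1 R 6 and 6 R 10, but not 1 R 10.

No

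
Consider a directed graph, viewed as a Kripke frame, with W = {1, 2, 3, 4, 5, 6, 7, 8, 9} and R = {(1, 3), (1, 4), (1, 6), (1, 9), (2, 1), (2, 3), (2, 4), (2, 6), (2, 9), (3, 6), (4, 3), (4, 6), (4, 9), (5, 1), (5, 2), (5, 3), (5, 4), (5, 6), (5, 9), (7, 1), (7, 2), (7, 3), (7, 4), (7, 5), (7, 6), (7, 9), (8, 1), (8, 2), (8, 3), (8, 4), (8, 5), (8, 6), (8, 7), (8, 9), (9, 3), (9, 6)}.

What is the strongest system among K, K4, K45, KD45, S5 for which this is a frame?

Transitive (axiom 4): yes — every two-step R-path is closed by a direct edge.
Euclidean (axiom 5): no — 1 R 3 and 1 R 4, but not 3 R 4.
Serial (axiom D): no — 6 has no R-successor.
Reflexive (axiom T): no — 1 is not related to itself.
So F validates K, K4; K45 would additionally require R to be Euclidean. The strongest is K4.

K4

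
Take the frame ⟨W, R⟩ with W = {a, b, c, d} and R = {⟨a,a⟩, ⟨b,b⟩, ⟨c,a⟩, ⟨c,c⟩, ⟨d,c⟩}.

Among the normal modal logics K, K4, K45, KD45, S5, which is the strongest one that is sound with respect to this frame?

K

Transitive (axiom 4): no — d R c and c R a, but not d R a.
Euclidean (axiom 5): no — c R a and c R c, but not a R c.
Serial (axiom D): yes — every world has a successor (e.g. a R a).
Reflexive (axiom T): no — d is not related to itself.
So F validates K; K4 would additionally require R to be transitive. The strongest is K.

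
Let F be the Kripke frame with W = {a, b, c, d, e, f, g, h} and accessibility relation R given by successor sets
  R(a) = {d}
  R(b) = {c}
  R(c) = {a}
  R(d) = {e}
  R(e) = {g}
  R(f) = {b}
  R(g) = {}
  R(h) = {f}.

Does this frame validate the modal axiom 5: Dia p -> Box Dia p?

By correspondence theory, 5 is valid on a frame iff R is Euclidean.
Euclidean: no — a R d and a R d, but not d R d.

No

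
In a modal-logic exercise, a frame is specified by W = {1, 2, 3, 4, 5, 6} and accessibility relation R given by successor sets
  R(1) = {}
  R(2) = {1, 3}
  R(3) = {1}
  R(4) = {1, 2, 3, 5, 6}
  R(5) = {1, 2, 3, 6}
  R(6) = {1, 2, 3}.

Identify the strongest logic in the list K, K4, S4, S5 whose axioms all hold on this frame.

K4

Transitive (axiom 4): yes — every two-step R-path is closed by a direct edge.
Reflexive (axiom T): no — 1 is not related to itself.
Euclidean (axiom 5): no — 2 R 1 and 2 R 3, but not 1 R 3.
So F validates K, K4; S4 would additionally require R to be reflexive. The strongest is K4.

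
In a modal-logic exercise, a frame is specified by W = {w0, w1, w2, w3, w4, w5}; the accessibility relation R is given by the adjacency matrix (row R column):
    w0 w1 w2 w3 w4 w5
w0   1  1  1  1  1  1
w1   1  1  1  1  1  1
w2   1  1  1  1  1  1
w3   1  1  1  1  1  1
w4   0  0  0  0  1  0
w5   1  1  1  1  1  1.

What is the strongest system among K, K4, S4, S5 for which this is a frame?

Transitive (axiom 4): yes — every two-step R-path is closed by a direct edge.
Reflexive (axiom T): yes — every world is R-related to itself.
Euclidean (axiom 5): no — w0 R w4 and w0 R w1, but not w4 R w1.
So F validates K, K4, S4; S5 would additionally require R to be Euclidean. The strongest is S4.

S4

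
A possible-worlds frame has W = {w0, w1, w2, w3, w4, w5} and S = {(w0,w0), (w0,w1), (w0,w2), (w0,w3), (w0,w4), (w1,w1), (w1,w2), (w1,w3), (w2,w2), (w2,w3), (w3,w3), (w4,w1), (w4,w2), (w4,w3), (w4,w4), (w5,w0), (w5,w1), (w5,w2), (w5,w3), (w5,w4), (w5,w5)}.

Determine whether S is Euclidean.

No

Euclidean: no — w0 S w1 and w0 S w4, but not w1 S w4.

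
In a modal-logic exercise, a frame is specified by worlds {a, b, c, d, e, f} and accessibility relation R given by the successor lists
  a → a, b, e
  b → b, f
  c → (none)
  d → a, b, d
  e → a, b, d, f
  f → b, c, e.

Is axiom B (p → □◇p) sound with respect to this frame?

No

The schema B characterises exactly the symmetric frames.
Symmetric: no — a R b but not b R a.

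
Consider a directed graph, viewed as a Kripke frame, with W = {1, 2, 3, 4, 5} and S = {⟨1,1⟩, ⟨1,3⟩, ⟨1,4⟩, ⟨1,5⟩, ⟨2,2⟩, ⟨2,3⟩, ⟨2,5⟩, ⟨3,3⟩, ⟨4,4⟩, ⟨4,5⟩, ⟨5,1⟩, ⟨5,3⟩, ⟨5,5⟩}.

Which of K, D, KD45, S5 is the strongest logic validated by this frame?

Serial (axiom D): yes — every world has a successor (e.g. 1 S 1).
Euclidean (axiom 5): no — 1 S 3 and 1 S 4, but not 3 S 4.
Transitive (axiom 4): no — 2 S 5 and 5 S 1, but not 2 S 1.
Reflexive (axiom T): yes — every world is S-related to itself.
So F validates K, D; KD45 would additionally require S to be Euclidean and transitive. The strongest is D.

D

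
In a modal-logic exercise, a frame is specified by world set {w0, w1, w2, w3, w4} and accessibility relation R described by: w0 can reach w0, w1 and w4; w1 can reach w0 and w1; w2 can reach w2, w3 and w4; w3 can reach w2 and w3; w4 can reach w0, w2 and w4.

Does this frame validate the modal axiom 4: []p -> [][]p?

The schema 4 characterises exactly the transitive frames.
Transitive: no — w0 R w4 and w4 R w2, but not w0 R w2.

No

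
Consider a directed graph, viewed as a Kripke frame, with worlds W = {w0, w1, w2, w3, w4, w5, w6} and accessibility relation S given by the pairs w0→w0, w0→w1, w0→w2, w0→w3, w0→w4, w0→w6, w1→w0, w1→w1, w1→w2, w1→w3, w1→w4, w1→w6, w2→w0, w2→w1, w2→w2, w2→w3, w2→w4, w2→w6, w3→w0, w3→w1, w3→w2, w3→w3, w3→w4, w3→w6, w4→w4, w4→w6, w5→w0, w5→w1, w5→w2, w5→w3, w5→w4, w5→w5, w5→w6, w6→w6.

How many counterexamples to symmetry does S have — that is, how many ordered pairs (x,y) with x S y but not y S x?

Enumerating: (w0,w4), (w0,w6), (w1,w4), (w1,w6), (w2,w4), (w2,w6), (w3,w4), (w3,w6), (w4,w6), (w5,w0), (w5,w1), (w5,w2), (w5,w3), (w5,w4), (w5,w6).

15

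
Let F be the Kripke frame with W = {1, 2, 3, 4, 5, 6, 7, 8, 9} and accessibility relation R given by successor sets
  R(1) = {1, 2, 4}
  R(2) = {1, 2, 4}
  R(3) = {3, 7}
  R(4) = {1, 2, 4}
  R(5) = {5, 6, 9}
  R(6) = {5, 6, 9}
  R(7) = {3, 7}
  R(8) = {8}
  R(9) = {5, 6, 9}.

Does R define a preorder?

Yes

Reflexive: yes — every world is R-related to itself.
Transitive: yes — every two-step R-path is closed by a direct edge.
So R is a preorder.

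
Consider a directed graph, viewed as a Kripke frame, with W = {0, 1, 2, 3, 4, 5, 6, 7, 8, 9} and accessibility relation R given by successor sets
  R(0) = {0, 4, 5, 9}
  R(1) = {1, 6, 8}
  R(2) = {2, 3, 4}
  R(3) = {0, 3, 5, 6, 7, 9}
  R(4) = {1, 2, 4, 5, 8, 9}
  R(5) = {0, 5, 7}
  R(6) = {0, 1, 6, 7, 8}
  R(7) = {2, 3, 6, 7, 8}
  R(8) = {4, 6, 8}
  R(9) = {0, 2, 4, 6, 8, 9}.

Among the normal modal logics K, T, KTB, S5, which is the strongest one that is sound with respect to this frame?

Reflexive (axiom T): yes — every world is R-related to itself.
Symmetric (axiom B): no — 0 R 4 but not 4 R 0.
Euclidean (axiom 5): no — 0 R 5 and 0 R 4, but not 5 R 4.
So F validates K, T; KTB would additionally require R to be symmetric. The strongest is T.

T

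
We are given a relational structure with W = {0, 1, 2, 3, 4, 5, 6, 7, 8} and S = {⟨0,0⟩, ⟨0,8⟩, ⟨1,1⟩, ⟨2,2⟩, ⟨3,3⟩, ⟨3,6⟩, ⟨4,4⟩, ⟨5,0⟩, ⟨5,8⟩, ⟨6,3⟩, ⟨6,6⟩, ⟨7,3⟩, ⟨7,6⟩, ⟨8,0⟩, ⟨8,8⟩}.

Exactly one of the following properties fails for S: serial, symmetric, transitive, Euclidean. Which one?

symmetric

Serial: yes — every world has a successor (e.g. 0 S 0).
Symmetric: no — 5 S 0 but not 0 S 5.
Transitive: yes — every two-step S-path is closed by a direct edge.
Euclidean: yes — any two successors of a common world are S-related.
Only symmetric fails.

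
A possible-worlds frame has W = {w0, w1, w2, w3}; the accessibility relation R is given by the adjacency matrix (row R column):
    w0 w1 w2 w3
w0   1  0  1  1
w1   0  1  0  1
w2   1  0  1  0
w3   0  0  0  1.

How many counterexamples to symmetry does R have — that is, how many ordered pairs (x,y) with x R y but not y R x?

2

Enumerating: (w0,w3), (w1,w3).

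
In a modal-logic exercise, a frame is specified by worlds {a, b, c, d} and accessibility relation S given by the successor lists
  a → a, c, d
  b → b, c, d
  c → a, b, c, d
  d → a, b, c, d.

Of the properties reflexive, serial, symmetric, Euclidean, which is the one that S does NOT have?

Reflexive: yes — every world is S-related to itself.
Serial: yes — every world has a successor (e.g. a S a).
Symmetric: yes — every pair in S has its reverse in S.
Euclidean: no — c S a and c S b, but not a S b.
Only Euclidean fails.

Euclidean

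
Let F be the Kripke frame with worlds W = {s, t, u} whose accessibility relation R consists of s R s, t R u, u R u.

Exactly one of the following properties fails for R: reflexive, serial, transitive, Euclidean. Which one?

Reflexive: no — t is not related to itself.
Serial: yes — every world has a successor (e.g. s R s).
Transitive: yes — every two-step R-path is closed by a direct edge.
Euclidean: yes — any two successors of a common world are R-related.
Only reflexive fails.

reflexive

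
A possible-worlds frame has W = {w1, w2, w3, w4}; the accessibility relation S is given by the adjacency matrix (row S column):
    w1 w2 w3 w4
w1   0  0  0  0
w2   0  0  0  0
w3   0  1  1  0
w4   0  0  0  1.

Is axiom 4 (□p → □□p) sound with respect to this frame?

The schema 4 characterises exactly the transitive frames.
Transitive: yes — every two-step S-path is closed by a direct edge.

Yes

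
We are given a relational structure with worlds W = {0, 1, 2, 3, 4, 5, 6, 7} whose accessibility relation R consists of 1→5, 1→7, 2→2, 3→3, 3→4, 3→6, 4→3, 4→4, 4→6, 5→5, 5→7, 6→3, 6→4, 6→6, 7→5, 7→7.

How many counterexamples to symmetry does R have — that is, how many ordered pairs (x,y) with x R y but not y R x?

2

Enumerating: (1,5), (1,7).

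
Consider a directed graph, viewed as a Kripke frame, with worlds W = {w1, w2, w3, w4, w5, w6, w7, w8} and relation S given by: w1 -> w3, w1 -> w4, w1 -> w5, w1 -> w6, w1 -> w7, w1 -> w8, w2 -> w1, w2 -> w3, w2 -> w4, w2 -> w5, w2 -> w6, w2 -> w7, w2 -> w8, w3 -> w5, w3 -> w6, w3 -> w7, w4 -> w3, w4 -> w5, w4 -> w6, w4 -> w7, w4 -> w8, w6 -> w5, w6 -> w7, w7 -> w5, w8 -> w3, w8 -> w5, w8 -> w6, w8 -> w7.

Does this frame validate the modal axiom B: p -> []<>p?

No

Axiom B corresponds to the accessibility relation being symmetric.
Symmetric: no — w1 S w3 but not w3 S w1.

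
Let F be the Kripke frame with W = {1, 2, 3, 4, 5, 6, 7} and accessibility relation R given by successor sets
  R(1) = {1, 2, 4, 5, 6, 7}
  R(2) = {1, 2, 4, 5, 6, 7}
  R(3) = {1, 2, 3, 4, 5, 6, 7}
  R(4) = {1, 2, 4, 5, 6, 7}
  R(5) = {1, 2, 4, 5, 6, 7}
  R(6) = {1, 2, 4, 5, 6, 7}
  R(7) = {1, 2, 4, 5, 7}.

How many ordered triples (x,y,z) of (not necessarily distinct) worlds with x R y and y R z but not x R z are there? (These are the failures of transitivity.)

Enumerating: (7,1,6), (7,2,6), (7,4,6), (7,5,6).

4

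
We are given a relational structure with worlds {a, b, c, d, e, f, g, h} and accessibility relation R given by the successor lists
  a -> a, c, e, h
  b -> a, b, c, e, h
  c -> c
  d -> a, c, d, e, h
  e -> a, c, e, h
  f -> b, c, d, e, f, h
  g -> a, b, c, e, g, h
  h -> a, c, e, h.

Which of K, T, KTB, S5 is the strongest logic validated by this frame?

Reflexive (axiom T): yes — every world is R-related to itself.
Symmetric (axiom B): no — a R c but not c R a.
Euclidean (axiom 5): no — a R c and a R e, but not c R e.
So F validates K, T; KTB would additionally require R to be symmetric. The strongest is T.

T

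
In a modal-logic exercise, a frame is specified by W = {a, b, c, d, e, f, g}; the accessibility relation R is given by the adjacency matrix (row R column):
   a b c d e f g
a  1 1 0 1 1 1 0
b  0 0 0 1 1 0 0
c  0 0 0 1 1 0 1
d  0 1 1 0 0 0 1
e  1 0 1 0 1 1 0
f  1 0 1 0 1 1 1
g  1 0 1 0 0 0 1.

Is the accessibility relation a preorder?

No

Reflexive: no — b is not related to itself.
Transitive: no — a R d and d R c, but not a R c.
So R is not a preorder.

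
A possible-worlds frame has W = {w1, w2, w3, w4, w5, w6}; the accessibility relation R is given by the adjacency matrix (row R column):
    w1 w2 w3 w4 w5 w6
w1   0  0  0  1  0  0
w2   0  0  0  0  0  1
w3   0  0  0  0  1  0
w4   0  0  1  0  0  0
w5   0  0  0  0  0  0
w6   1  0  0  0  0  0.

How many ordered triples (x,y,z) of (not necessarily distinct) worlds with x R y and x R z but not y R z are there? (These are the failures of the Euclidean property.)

5

Enumerating: (w1,w4,w4), (w2,w6,w6), (w3,w5,w5), (w4,w3,w3), (w6,w1,w1).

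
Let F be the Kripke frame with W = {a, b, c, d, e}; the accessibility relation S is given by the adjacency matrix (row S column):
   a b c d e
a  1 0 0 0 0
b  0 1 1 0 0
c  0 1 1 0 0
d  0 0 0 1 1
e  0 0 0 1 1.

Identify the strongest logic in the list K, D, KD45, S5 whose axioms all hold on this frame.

Serial (axiom D): yes — every world has a successor (e.g. a S a).
Euclidean (axiom 5): yes — any two successors of a common world are S-related.
Transitive (axiom 4): yes — every two-step S-path is closed by a direct edge.
Reflexive (axiom T): yes — every world is S-related to itself.
So F validates K, D, KD45, S5. The strongest is S5.

S5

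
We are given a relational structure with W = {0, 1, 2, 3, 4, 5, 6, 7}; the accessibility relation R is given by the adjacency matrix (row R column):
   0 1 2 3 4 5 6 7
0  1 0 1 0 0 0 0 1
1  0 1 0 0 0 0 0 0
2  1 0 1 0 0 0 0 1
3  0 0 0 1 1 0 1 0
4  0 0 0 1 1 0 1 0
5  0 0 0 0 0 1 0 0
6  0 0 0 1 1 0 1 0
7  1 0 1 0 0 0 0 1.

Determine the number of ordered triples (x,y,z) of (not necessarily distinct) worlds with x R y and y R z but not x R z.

0

R is transitive; there are no such tuples.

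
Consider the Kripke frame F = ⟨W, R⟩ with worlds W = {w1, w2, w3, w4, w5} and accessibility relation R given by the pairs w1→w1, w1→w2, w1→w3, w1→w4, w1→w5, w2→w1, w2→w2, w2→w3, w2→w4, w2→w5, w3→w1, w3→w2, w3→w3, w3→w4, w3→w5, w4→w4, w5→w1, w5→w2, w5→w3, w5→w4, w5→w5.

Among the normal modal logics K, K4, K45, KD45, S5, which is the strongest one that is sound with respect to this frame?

Transitive (axiom 4): yes — every two-step R-path is closed by a direct edge.
Euclidean (axiom 5): no — w1 R w4 and w1 R w2, but not w4 R w2.
Serial (axiom D): yes — every world has a successor (e.g. w1 R w1).
Reflexive (axiom T): yes — every world is R-related to itself.
So F validates K, K4; K45 would additionally require R to be Euclidean. The strongest is K4.

K4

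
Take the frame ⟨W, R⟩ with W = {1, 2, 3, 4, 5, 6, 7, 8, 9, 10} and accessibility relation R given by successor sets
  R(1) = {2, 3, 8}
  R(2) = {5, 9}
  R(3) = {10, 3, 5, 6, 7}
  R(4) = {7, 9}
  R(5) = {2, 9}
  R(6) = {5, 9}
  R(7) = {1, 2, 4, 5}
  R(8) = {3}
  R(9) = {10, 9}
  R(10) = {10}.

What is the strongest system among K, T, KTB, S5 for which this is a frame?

K

Reflexive (axiom T): no — 1 is not related to itself.
Symmetric (axiom B): no — 1 R 2 but not 2 R 1.
Euclidean (axiom 5): no — 1 R 2 and 1 R 3, but not 2 R 3.
So F validates K; T would additionally require R to be reflexive. The strongest is K.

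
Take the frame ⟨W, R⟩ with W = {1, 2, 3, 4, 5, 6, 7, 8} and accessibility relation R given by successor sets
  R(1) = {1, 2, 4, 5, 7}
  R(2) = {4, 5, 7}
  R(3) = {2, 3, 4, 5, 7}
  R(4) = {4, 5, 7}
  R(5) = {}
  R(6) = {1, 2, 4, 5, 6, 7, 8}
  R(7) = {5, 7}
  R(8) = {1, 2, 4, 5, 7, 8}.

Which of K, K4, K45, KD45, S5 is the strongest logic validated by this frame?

Transitive (axiom 4): yes — every two-step R-path is closed by a direct edge.
Euclidean (axiom 5): no — 1 R 4 and 1 R 2, but not 4 R 2.
Serial (axiom D): no — 5 has no R-successor.
Reflexive (axiom T): no — 2 is not related to itself.
So F validates K, K4; K45 would additionally require R to be Euclidean. The strongest is K4.

K4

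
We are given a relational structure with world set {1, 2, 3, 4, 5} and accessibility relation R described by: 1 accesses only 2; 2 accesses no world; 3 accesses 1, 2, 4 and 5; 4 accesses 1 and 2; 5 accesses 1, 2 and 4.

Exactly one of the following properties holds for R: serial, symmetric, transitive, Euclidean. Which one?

transitive

Serial: no — 2 has no R-successor.
Symmetric: no — 1 R 2 but not 2 R 1.
Transitive: yes — every two-step R-path is closed by a direct edge.
Euclidean: no — 3 R 1 and 3 R 4, but not 1 R 4.
Only transitive holds.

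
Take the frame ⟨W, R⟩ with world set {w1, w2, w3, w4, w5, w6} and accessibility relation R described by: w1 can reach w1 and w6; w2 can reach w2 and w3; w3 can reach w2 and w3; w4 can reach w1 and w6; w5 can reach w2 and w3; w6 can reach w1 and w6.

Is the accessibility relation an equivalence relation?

No

Reflexive: no — w4 is not related to itself.
Symmetric: no — w4 R w1 but not w1 R w4.
Transitive: yes — every two-step R-path is closed by a direct edge.
So R is not an equivalence relation.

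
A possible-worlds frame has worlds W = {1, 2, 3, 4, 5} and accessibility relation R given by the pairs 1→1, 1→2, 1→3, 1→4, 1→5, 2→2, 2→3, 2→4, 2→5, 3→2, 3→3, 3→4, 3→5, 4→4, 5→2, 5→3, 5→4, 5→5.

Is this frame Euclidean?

Euclidean: no — 1 R 4 and 1 R 2, but not 4 R 2.

No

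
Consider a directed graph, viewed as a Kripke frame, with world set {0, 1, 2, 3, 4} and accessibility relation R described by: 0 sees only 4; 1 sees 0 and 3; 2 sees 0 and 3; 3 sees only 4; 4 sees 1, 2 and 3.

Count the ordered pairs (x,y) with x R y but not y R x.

Enumerating: (0,4), (1,0), (1,3), (2,0), (2,3), (4,1), (4,2).

7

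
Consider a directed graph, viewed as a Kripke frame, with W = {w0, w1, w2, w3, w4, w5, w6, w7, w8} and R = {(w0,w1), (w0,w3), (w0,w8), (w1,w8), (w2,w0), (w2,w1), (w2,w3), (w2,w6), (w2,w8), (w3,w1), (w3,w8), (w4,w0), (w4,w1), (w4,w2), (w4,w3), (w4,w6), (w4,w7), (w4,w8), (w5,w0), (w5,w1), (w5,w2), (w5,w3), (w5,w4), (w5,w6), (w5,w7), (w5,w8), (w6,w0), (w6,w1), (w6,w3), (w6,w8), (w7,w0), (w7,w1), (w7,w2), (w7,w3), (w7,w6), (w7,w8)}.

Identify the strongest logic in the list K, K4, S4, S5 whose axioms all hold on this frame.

Transitive (axiom 4): yes — every two-step R-path is closed by a direct edge.
Reflexive (axiom T): no — w0 is not related to itself.
Euclidean (axiom 5): no — w0 R w1 and w0 R w3, but not w1 R w3.
So F validates K, K4; S4 would additionally require R to be reflexive. The strongest is K4.

K4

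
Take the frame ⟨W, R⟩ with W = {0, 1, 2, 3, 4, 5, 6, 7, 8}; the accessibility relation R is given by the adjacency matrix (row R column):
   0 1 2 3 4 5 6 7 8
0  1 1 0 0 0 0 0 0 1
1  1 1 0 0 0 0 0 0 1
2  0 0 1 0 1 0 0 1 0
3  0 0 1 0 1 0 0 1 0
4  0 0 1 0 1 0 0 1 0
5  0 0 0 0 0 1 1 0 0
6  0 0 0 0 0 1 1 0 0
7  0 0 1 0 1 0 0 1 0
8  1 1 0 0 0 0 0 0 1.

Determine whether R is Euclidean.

Yes

Euclidean: yes — any two successors of a common world are R-related.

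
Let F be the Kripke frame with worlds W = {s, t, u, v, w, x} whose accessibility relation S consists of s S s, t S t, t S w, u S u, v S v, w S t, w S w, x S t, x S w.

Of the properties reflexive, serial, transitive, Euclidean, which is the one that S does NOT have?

reflexive

Reflexive: no — x is not related to itself.
Serial: yes — every world has a successor (e.g. s S s).
Transitive: yes — every two-step S-path is closed by a direct edge.
Euclidean: yes — any two successors of a common world are S-related.
Only reflexive fails.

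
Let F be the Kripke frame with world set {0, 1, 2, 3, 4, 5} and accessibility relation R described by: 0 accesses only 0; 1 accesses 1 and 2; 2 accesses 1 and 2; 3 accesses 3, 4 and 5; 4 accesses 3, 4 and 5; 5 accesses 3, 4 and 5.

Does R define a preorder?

Yes

Reflexive: yes — every world is R-related to itself.
Transitive: yes — every two-step R-path is closed by a direct edge.
So R is a preorder.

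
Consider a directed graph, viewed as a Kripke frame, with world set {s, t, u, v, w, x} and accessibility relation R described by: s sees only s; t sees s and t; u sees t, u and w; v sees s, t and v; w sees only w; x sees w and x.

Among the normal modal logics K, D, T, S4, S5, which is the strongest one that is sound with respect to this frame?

Serial (axiom D): yes — every world has a successor (e.g. s R s).
Reflexive (axiom T): yes — every world is R-related to itself.
Transitive (axiom 4): no — u R t and t R s, but not u R s.
Euclidean (axiom 5): no — u R t and u R w, but not t R w.
So F validates K, D, T; S4 would additionally require R to be transitive. The strongest is T.

T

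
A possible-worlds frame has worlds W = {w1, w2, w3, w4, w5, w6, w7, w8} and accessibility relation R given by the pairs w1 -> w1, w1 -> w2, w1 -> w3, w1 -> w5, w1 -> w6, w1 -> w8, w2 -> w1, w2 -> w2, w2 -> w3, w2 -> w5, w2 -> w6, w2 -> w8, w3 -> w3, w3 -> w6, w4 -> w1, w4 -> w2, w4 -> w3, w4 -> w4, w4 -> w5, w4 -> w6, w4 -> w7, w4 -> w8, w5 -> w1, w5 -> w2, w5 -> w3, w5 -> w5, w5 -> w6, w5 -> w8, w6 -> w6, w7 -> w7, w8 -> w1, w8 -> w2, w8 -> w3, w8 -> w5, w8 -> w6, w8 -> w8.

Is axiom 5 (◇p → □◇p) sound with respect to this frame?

No

By correspondence theory, 5 is valid on a frame iff R is Euclidean.
Euclidean: no — w1 R w3 and w1 R w2, but not w3 R w2.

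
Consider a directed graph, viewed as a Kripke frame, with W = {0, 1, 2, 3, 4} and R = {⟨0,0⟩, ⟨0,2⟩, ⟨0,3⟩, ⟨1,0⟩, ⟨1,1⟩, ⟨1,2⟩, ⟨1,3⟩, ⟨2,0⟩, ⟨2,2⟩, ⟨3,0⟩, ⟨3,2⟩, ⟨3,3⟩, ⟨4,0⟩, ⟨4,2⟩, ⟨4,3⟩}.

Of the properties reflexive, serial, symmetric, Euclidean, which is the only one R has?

Reflexive: no — 4 is not related to itself.
Serial: yes — every world has a successor (e.g. 0 R 0).
Symmetric: no — 1 R 0 but not 0 R 1.
Euclidean: no — 0 R 2 and 0 R 3, but not 2 R 3.
Only serial holds.

serial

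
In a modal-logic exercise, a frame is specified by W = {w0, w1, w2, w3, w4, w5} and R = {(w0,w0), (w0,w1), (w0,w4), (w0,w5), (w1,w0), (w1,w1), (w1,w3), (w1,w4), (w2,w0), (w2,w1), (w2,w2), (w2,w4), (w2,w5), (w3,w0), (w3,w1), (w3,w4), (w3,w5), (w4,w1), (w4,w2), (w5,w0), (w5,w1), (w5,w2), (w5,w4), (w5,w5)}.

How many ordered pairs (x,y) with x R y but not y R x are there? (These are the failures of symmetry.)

Enumerating: (w0,w4), (w2,w0), (w2,w1), (w3,w0), (w3,w4), (w3,w5), (w5,w1), (w5,w4).

8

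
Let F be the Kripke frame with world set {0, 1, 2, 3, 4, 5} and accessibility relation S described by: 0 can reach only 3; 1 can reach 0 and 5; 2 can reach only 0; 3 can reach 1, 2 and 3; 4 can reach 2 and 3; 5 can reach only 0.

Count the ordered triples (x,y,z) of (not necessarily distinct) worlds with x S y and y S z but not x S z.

Enumerating: (0,3,1), (0,3,2), (1,0,3), (2,0,3), (3,1,0), (3,1,5), (3,2,0), (4,2,0), (4,3,1), (5,0,3).

10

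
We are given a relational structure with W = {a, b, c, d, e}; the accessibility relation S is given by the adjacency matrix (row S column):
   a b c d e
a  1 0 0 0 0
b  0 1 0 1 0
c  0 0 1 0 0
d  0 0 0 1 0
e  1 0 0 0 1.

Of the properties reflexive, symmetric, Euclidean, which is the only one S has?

Reflexive: yes — every world is S-related to itself.
Symmetric: no — b S d but not d S b.
Euclidean: no — b S d and b S b, but not d S b.
Only reflexive holds.

reflexive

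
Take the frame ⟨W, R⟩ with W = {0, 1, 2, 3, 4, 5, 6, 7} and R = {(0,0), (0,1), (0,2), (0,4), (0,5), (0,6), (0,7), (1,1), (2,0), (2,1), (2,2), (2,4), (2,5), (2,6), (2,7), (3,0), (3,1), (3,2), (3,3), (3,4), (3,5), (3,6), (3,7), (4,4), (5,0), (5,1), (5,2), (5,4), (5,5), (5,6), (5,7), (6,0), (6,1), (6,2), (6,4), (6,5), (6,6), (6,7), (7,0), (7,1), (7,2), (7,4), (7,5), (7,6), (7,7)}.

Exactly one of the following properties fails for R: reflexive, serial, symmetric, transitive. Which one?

Reflexive: yes — every world is R-related to itself.
Serial: yes — every world has a successor (e.g. 0 R 0).
Symmetric: no — 0 R 1 but not 1 R 0.
Transitive: yes — every two-step R-path is closed by a direct edge.
Only symmetric fails.

symmetric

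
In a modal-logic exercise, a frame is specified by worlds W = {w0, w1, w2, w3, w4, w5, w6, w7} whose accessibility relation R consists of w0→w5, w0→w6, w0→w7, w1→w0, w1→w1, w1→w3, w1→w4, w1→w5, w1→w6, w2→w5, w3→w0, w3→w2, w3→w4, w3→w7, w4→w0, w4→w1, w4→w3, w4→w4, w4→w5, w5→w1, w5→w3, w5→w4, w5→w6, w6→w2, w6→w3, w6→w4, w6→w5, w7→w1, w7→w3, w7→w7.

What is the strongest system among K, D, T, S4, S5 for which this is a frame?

Serial (axiom D): yes — every world has a successor (e.g. w0 R w5).
Reflexive (axiom T): no — w0 is not related to itself.
Transitive (axiom 4): no — w0 R w5 and w5 R w1, but not w0 R w1.
Euclidean (axiom 5): no — w0 R w5 and w0 R w7, but not w5 R w7.
So F validates K, D; T would additionally require R to be reflexive. The strongest is D.

D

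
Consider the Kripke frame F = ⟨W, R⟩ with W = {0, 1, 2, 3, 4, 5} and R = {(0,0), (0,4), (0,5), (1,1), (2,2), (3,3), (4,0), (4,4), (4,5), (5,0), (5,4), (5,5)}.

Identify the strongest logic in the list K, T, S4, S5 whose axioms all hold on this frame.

Reflexive (axiom T): yes — every world is R-related to itself.
Transitive (axiom 4): yes — every two-step R-path is closed by a direct edge.
Euclidean (axiom 5): yes — any two successors of a common world are R-related.
So F validates K, T, S4, S5. The strongest is S5.

S5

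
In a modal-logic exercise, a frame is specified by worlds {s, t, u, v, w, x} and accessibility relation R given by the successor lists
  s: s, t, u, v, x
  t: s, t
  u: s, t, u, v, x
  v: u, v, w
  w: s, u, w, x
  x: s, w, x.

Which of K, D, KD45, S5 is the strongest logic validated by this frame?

Serial (axiom D): yes — every world has a successor (e.g. s R s).
Euclidean (axiom 5): no — s R t and s R u, but not t R u.
Transitive (axiom 4): no — s R v and v R w, but not s R w.
Reflexive (axiom T): yes — every world is R-related to itself.
So F validates K, D; KD45 would additionally require R to be Euclidean and transitive. The strongest is D.

D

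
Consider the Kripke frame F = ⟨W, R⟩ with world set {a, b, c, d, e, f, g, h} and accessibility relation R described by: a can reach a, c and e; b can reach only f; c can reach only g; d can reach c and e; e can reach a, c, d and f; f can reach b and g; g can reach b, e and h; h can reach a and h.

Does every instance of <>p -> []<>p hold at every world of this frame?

The schema 5 characterises exactly the Euclidean frames.
Euclidean: no — a R c and a R e, but not c R e.

No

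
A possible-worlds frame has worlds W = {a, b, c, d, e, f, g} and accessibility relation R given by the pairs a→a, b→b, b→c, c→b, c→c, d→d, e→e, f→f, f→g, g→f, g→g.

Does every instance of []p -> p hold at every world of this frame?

Axiom T corresponds to the accessibility relation being reflexive.
Reflexive: yes — every world is R-related to itself.

Yes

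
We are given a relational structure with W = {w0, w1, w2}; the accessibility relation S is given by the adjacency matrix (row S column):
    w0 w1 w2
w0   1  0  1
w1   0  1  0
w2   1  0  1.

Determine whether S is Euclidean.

Euclidean: yes — any two successors of a common world are S-related.

Yes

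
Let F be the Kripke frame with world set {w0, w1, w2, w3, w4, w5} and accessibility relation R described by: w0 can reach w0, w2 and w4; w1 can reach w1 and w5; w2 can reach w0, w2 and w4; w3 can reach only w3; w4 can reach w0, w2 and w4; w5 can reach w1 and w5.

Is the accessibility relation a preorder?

Yes

Reflexive: yes — every world is R-related to itself.
Transitive: yes — every two-step R-path is closed by a direct edge.
So R is a preorder.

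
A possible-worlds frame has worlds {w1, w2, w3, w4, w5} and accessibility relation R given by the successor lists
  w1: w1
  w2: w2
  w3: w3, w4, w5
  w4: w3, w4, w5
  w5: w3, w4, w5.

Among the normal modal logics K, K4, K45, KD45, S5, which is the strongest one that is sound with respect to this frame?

Transitive (axiom 4): yes — every two-step R-path is closed by a direct edge.
Euclidean (axiom 5): yes — any two successors of a common world are R-related.
Serial (axiom D): yes — every world has a successor (e.g. w1 R w1).
Reflexive (axiom T): yes — every world is R-related to itself.
So F validates K, K4, K45, KD45, S5. The strongest is S5.

S5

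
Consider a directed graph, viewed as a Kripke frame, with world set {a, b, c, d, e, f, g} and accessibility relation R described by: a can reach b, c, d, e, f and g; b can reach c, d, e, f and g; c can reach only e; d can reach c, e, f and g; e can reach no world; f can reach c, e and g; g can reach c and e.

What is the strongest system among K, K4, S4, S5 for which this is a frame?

Transitive (axiom 4): yes — every two-step R-path is closed by a direct edge.
Reflexive (axiom T): no — a is not related to itself.
Euclidean (axiom 5): no — a R c and a R b, but not c R b.
So F validates K, K4; S4 would additionally require R to be reflexive. The strongest is K4.

K4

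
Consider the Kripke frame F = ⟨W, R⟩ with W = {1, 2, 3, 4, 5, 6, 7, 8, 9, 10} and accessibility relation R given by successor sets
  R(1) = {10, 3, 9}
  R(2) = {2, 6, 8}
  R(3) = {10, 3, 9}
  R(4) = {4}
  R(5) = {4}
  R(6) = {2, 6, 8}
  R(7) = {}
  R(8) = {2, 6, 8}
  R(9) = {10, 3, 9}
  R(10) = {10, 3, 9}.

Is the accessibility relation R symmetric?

No

Symmetric: no — 1 R 10 but not 10 R 1.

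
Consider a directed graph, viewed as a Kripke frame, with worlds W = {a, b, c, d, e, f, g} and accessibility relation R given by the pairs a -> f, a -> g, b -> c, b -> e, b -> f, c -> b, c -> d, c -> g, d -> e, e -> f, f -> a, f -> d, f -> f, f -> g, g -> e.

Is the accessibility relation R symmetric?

No

Symmetric: no — a R g but not g R a.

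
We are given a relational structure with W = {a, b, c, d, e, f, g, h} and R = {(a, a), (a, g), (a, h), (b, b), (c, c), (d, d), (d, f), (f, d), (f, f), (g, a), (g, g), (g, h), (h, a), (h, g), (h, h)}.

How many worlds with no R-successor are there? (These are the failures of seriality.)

Enumerating: e.

1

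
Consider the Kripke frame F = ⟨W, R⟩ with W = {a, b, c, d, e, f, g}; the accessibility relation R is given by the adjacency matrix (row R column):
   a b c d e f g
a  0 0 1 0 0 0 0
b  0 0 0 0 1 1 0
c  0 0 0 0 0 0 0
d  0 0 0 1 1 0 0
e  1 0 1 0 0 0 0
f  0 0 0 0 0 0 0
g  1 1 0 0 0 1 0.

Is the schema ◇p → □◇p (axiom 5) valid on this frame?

No

By correspondence theory, 5 is valid on a frame iff R is Euclidean.
Euclidean: no — b R e and b R f, but not e R f.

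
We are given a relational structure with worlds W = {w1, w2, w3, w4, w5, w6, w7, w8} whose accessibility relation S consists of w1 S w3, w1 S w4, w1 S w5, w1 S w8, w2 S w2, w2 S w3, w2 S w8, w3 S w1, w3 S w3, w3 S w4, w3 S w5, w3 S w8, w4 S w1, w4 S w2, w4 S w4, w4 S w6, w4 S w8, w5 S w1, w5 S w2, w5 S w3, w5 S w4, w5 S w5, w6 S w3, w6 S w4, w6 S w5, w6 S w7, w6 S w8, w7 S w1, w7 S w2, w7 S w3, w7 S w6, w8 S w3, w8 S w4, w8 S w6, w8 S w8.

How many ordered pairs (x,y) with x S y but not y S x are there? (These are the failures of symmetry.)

12

Enumerating: (w1,w8), (w2,w3), (w2,w8), (w3,w4), (w4,w2), (w5,w2), (w5,w4), (w6,w3), (w6,w5), (w7,w1), (w7,w2), (w7,w3).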